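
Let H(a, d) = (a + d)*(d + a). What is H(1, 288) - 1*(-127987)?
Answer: 211508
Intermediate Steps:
H(a, d) = (a + d)² (H(a, d) = (a + d)*(a + d) = (a + d)²)
H(1, 288) - 1*(-127987) = (1 + 288)² - 1*(-127987) = 289² + 127987 = 83521 + 127987 = 211508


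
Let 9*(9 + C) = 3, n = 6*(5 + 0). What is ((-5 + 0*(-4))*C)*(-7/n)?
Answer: -91/9 ≈ -10.111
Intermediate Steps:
n = 30 (n = 6*5 = 30)
C = -26/3 (C = -9 + (⅑)*3 = -9 + ⅓ = -26/3 ≈ -8.6667)
((-5 + 0*(-4))*C)*(-7/n) = ((-5 + 0*(-4))*(-26/3))*(-7/30) = ((-5 + 0)*(-26/3))*(-7*1/30) = -5*(-26/3)*(-7/30) = (130/3)*(-7/30) = -91/9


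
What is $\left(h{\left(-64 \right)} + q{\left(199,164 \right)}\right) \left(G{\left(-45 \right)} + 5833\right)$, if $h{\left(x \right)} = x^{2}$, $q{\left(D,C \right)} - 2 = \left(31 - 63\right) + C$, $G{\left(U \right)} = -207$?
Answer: $23797980$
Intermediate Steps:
$q{\left(D,C \right)} = -30 + C$ ($q{\left(D,C \right)} = 2 + \left(\left(31 - 63\right) + C\right) = 2 + \left(-32 + C\right) = -30 + C$)
$\left(h{\left(-64 \right)} + q{\left(199,164 \right)}\right) \left(G{\left(-45 \right)} + 5833\right) = \left(\left(-64\right)^{2} + \left(-30 + 164\right)\right) \left(-207 + 5833\right) = \left(4096 + 134\right) 5626 = 4230 \cdot 5626 = 23797980$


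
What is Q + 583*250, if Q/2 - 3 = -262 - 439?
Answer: 144354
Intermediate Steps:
Q = -1396 (Q = 6 + 2*(-262 - 439) = 6 + 2*(-701) = 6 - 1402 = -1396)
Q + 583*250 = -1396 + 583*250 = -1396 + 145750 = 144354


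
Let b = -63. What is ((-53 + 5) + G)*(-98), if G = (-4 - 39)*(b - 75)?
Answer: -576828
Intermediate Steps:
G = 5934 (G = (-4 - 39)*(-63 - 75) = -43*(-138) = 5934)
((-53 + 5) + G)*(-98) = ((-53 + 5) + 5934)*(-98) = (-48 + 5934)*(-98) = 5886*(-98) = -576828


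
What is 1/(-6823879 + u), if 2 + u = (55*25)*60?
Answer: -1/6741381 ≈ -1.4834e-7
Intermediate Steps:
u = 82498 (u = -2 + (55*25)*60 = -2 + 1375*60 = -2 + 82500 = 82498)
1/(-6823879 + u) = 1/(-6823879 + 82498) = 1/(-6741381) = -1/6741381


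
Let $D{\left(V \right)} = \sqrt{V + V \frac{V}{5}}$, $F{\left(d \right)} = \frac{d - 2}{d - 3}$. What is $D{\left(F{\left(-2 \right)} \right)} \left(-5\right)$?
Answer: $- \frac{2 \sqrt{145}}{5} \approx -4.8166$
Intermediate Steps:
$F{\left(d \right)} = \frac{-2 + d}{-3 + d}$
$D{\left(V \right)} = \sqrt{V + \frac{V^{2}}{5}}$ ($D{\left(V \right)} = \sqrt{V + V V \frac{1}{5}} = \sqrt{V + V \frac{V}{5}} = \sqrt{V + \frac{V^{2}}{5}}$)
$D{\left(F{\left(-2 \right)} \right)} \left(-5\right) = \frac{\sqrt{5} \sqrt{\frac{-2 - 2}{-3 - 2} \left(5 + \frac{-2 - 2}{-3 - 2}\right)}}{5} \left(-5\right) = \frac{\sqrt{5} \sqrt{\frac{1}{-5} \left(-4\right) \left(5 + \frac{1}{-5} \left(-4\right)\right)}}{5} \left(-5\right) = \frac{\sqrt{5} \sqrt{\left(- \frac{1}{5}\right) \left(-4\right) \left(5 - - \frac{4}{5}\right)}}{5} \left(-5\right) = \frac{\sqrt{5} \sqrt{\frac{4 \left(5 + \frac{4}{5}\right)}{5}}}{5} \left(-5\right) = \frac{\sqrt{5} \sqrt{\frac{4}{5} \cdot \frac{29}{5}}}{5} \left(-5\right) = \frac{\sqrt{5} \sqrt{\frac{116}{25}}}{5} \left(-5\right) = \frac{\sqrt{5} \frac{2 \sqrt{29}}{5}}{5} \left(-5\right) = \frac{2 \sqrt{145}}{25} \left(-5\right) = - \frac{2 \sqrt{145}}{5}$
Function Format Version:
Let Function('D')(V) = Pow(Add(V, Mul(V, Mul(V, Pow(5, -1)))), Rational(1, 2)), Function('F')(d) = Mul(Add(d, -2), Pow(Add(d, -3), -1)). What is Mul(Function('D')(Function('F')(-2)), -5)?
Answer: Mul(Rational(-2, 5), Pow(145, Rational(1, 2))) ≈ -4.8166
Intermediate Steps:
Function('F')(d) = Mul(Pow(Add(-3, d), -1), Add(-2, d)) (Function('F')(d) = Mul(Add(-2, d), Pow(Add(-3, d), -1)) = Mul(Pow(Add(-3, d), -1), Add(-2, d)))
Function('D')(V) = Pow(Add(V, Mul(Rational(1, 5), Pow(V, 2))), Rational(1, 2)) (Function('D')(V) = Pow(Add(V, Mul(V, Mul(V, Rational(1, 5)))), Rational(1, 2)) = Pow(Add(V, Mul(V, Mul(Rational(1, 5), V))), Rational(1, 2)) = Pow(Add(V, Mul(Rational(1, 5), Pow(V, 2))), Rational(1, 2)))
Mul(Function('D')(Function('F')(-2)), -5) = Mul(Mul(Rational(1, 5), Pow(5, Rational(1, 2)), Pow(Mul(Mul(Pow(Add(-3, -2), -1), Add(-2, -2)), Add(5, Mul(Pow(Add(-3, -2), -1), Add(-2, -2)))), Rational(1, 2))), -5) = Mul(Mul(Rational(1, 5), Pow(5, Rational(1, 2)), Pow(Mul(Mul(Pow(-5, -1), -4), Add(5, Mul(Pow(-5, -1), -4))), Rational(1, 2))), -5) = Mul(Mul(Rational(1, 5), Pow(5, Rational(1, 2)), Pow(Mul(Mul(Rational(-1, 5), -4), Add(5, Mul(Rational(-1, 5), -4))), Rational(1, 2))), -5) = Mul(Mul(Rational(1, 5), Pow(5, Rational(1, 2)), Pow(Mul(Rational(4, 5), Add(5, Rational(4, 5))), Rational(1, 2))), -5) = Mul(Mul(Rational(1, 5), Pow(5, Rational(1, 2)), Pow(Mul(Rational(4, 5), Rational(29, 5)), Rational(1, 2))), -5) = Mul(Mul(Rational(1, 5), Pow(5, Rational(1, 2)), Pow(Rational(116, 25), Rational(1, 2))), -5) = Mul(Mul(Rational(1, 5), Pow(5, Rational(1, 2)), Mul(Rational(2, 5), Pow(29, Rational(1, 2)))), -5) = Mul(Mul(Rational(2, 25), Pow(145, Rational(1, 2))), -5) = Mul(Rational(-2, 5), Pow(145, Rational(1, 2)))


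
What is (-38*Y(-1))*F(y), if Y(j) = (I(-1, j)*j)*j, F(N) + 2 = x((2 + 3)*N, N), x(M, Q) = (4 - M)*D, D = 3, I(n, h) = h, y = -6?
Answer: 3800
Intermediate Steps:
x(M, Q) = 12 - 3*M (x(M, Q) = (4 - M)*3 = 12 - 3*M)
F(N) = 10 - 15*N (F(N) = -2 + (12 - 3*(2 + 3)*N) = -2 + (12 - 15*N) = 10 - 15*N)
Y(j) = j³ (Y(j) = (j*j)*j = j²*j = j³)
(-38*Y(-1))*F(y) = (-38*(-1)³)*(10 - 15*(-6)) = (-38*(-1))*(10 + 90) = 38*100 = 3800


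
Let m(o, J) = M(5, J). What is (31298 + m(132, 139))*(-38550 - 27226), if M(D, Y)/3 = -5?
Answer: -2057670608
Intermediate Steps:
M(D, Y) = -15 (M(D, Y) = 3*(-5) = -15)
m(o, J) = -15
(31298 + m(132, 139))*(-38550 - 27226) = (31298 - 15)*(-38550 - 27226) = 31283*(-65776) = -2057670608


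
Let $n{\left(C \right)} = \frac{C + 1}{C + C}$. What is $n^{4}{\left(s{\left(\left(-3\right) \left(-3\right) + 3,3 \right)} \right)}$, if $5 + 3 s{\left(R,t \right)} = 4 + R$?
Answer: $\frac{2401}{14641} \approx 0.16399$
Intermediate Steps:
$s{\left(R,t \right)} = - \frac{1}{3} + \frac{R}{3}$ ($s{\left(R,t \right)} = - \frac{5}{3} + \frac{4 + R}{3} = - \frac{5}{3} + \left(\frac{4}{3} + \frac{R}{3}\right) = - \frac{1}{3} + \frac{R}{3}$)
$n{\left(C \right)} = \frac{1 + C}{2 C}$
$n^{4}{\left(s{\left(\left(-3\right) \left(-3\right) + 3,3 \right)} \right)} = \left(\frac{1 - \left(\frac{1}{3} - \frac{\left(-3\right) \left(-3\right) + 3}{3}\right)}{2 \left(- \frac{1}{3} + \frac{\left(-3\right) \left(-3\right) + 3}{3}\right)}\right)^{4} = \left(\frac{1 - \left(\frac{1}{3} - \frac{9 + 3}{3}\right)}{2 \left(- \frac{1}{3} + \frac{9 + 3}{3}\right)}\right)^{4} = \left(\frac{1 + \left(- \frac{1}{3} + \frac{1}{3} \cdot 12\right)}{2 \left(- \frac{1}{3} + \frac{1}{3} \cdot 12\right)}\right)^{4} = \left(\frac{1 + \left(- \frac{1}{3} + 4\right)}{2 \left(- \frac{1}{3} + 4\right)}\right)^{4} = \left(\frac{1 + \frac{11}{3}}{2 \cdot \frac{11}{3}}\right)^{4} = \left(\frac{1}{2} \cdot \frac{3}{11} \cdot \frac{14}{3}\right)^{4} = \left(\frac{7}{11}\right)^{4} = \frac{2401}{14641}$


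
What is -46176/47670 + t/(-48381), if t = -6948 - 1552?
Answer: -304807676/384387045 ≈ -0.79297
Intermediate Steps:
t = -8500
-46176/47670 + t/(-48381) = -46176/47670 - 8500/(-48381) = -46176*1/47670 - 8500*(-1/48381) = -7696/7945 + 8500/48381 = -304807676/384387045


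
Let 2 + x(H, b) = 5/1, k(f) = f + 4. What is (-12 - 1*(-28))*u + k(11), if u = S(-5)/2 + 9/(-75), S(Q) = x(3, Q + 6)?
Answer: 927/25 ≈ 37.080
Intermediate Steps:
k(f) = 4 + f
x(H, b) = 3 (x(H, b) = -2 + 5/1 = -2 + 5*1 = -2 + 5 = 3)
S(Q) = 3
u = 69/50 (u = 3/2 + 9/(-75) = 3*(1/2) + 9*(-1/75) = 3/2 - 3/25 = 69/50 ≈ 1.3800)
(-12 - 1*(-28))*u + k(11) = (-12 - 1*(-28))*(69/50) + (4 + 11) = (-12 + 28)*(69/50) + 15 = 16*(69/50) + 15 = 552/25 + 15 = 927/25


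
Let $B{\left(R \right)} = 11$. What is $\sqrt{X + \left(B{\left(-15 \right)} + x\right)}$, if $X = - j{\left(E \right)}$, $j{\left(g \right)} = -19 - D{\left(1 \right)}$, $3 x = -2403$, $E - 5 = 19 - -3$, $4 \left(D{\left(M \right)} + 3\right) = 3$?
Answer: $\frac{i \sqrt{3093}}{2} \approx 27.807 i$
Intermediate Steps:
$D{\left(M \right)} = - \frac{9}{4}$ ($D{\left(M \right)} = -3 + \frac{1}{4} \cdot 3 = -3 + \frac{3}{4} = - \frac{9}{4}$)
$E = 27$ ($E = 5 + \left(19 - -3\right) = 5 + \left(19 + 3\right) = 5 + 22 = 27$)
$x = -801$ ($x = \frac{1}{3} \left(-2403\right) = -801$)
$j{\left(g \right)} = - \frac{67}{4}$ ($j{\left(g \right)} = -19 - - \frac{9}{4} = -19 + \frac{9}{4} = - \frac{67}{4}$)
$X = \frac{67}{4}$ ($X = \left(-1\right) \left(- \frac{67}{4}\right) = \frac{67}{4} \approx 16.75$)
$\sqrt{X + \left(B{\left(-15 \right)} + x\right)} = \sqrt{\frac{67}{4} + \left(11 - 801\right)} = \sqrt{\frac{67}{4} - 790} = \sqrt{- \frac{3093}{4}} = \frac{i \sqrt{3093}}{2}$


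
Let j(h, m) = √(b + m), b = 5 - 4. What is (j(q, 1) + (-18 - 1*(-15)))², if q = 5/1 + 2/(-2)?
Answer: (3 - √2)² ≈ 2.5147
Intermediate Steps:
b = 1
q = 4 (q = 5*1 + 2*(-½) = 5 - 1 = 4)
j(h, m) = √(1 + m)
(j(q, 1) + (-18 - 1*(-15)))² = (√(1 + 1) + (-18 - 1*(-15)))² = (√2 + (-18 + 15))² = (√2 - 3)² = (-3 + √2)²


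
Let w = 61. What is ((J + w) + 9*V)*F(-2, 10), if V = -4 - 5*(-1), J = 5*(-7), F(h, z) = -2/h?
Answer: 35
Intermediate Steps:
J = -35
V = 1 (V = -4 + 5 = 1)
((J + w) + 9*V)*F(-2, 10) = ((-35 + 61) + 9*1)*(-2/(-2)) = (26 + 9)*(-2*(-1/2)) = 35*1 = 35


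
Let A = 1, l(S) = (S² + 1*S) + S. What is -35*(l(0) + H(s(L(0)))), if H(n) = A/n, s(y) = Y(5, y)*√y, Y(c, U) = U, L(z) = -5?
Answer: -7*I*√5/5 ≈ -3.1305*I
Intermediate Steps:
l(S) = S² + 2*S (l(S) = (S² + S) + S = (S + S²) + S = S² + 2*S)
s(y) = y^(3/2) (s(y) = y*√y = y^(3/2))
H(n) = 1/n
-35*(l(0) + H(s(L(0)))) = -35*(0*(2 + 0) + 1/((-5)^(3/2))) = -35*(0*2 + 1/(-5*I*√5)) = -35*(0 + I*√5/25) = -7*I*√5/5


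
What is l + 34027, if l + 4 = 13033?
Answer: 47056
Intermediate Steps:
l = 13029 (l = -4 + 13033 = 13029)
l + 34027 = 13029 + 34027 = 47056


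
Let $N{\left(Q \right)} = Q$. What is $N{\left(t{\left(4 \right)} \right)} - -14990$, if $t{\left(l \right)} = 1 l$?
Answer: $14994$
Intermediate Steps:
$t{\left(l \right)} = l$
$N{\left(t{\left(4 \right)} \right)} - -14990 = 4 - -14990 = 4 + 14990 = 14994$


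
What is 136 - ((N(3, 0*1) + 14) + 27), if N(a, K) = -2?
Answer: 97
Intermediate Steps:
136 - ((N(3, 0*1) + 14) + 27) = 136 - ((-2 + 14) + 27) = 136 - (12 + 27) = 136 - 1*39 = 136 - 39 = 97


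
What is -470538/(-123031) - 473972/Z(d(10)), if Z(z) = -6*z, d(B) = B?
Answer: 14585370353/1845465 ≈ 7903.4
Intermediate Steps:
-470538/(-123031) - 473972/Z(d(10)) = -470538/(-123031) - 473972/((-6*10)) = -470538*(-1/123031) - 473972/(-60) = 470538/123031 - 473972*(-1/60) = 470538/123031 + 118493/15 = 14585370353/1845465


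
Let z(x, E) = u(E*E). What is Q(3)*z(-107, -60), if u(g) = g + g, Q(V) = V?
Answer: 21600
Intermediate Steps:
u(g) = 2*g
z(x, E) = 2*E² (z(x, E) = 2*(E*E) = 2*E²)
Q(3)*z(-107, -60) = 3*(2*(-60)²) = 3*(2*3600) = 3*7200 = 21600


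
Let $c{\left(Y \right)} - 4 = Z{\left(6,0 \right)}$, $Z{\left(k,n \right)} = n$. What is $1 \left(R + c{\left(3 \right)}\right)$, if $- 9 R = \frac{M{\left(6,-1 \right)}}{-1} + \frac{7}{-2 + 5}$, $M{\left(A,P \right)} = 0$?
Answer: $\frac{101}{27} \approx 3.7407$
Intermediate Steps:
$R = - \frac{7}{27}$ ($R = - \frac{\frac{0}{-1} + \frac{7}{-2 + 5}}{9} = - \frac{0 \left(-1\right) + \frac{7}{3}}{9} = - \frac{0 + 7 \cdot \frac{1}{3}}{9} = - \frac{0 + \frac{7}{3}}{9} = \left(- \frac{1}{9}\right) \frac{7}{3} = - \frac{7}{27} \approx -0.25926$)
$c{\left(Y \right)} = 4$ ($c{\left(Y \right)} = 4 + 0 = 4$)
$1 \left(R + c{\left(3 \right)}\right) = 1 \left(- \frac{7}{27} + 4\right) = 1 \cdot \frac{101}{27} = \frac{101}{27}$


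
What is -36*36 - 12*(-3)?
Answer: -1260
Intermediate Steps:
-36*36 - 12*(-3) = -1296 + 36 = -1260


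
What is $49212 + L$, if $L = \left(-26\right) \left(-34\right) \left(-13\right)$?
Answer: $37720$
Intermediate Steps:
$L = -11492$ ($L = 884 \left(-13\right) = -11492$)
$49212 + L = 49212 - 11492 = 37720$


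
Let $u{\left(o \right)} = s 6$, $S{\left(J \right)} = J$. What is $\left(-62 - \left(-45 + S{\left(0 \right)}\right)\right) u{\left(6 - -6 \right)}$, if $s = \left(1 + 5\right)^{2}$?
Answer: $-3672$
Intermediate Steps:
$s = 36$ ($s = 6^{2} = 36$)
$u{\left(o \right)} = 216$ ($u{\left(o \right)} = 36 \cdot 6 = 216$)
$\left(-62 - \left(-45 + S{\left(0 \right)}\right)\right) u{\left(6 - -6 \right)} = \left(-62 + \left(45 - 0\right)\right) 216 = \left(-62 + \left(45 + 0\right)\right) 216 = \left(-62 + 45\right) 216 = \left(-17\right) 216 = -3672$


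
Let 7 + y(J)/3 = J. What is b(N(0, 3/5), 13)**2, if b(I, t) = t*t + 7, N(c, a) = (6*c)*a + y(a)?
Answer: 30976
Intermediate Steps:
y(J) = -21 + 3*J
N(c, a) = -21 + 3*a + 6*a*c (N(c, a) = (6*c)*a + (-21 + 3*a) = 6*a*c + (-21 + 3*a) = -21 + 3*a + 6*a*c)
b(I, t) = 7 + t**2 (b(I, t) = t**2 + 7 = 7 + t**2)
b(N(0, 3/5), 13)**2 = (7 + 13**2)**2 = (7 + 169)**2 = 176**2 = 30976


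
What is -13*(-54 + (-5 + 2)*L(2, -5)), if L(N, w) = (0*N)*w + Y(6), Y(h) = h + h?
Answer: 1170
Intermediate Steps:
Y(h) = 2*h
L(N, w) = 12 (L(N, w) = (0*N)*w + 2*6 = 0*w + 12 = 0 + 12 = 12)
-13*(-54 + (-5 + 2)*L(2, -5)) = -13*(-54 + (-5 + 2)*12) = -13*(-54 - 3*12) = -13*(-54 - 36) = -13*(-90) = 1170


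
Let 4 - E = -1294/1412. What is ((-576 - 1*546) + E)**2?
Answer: 621986172921/498436 ≈ 1.2479e+6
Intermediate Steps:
E = 3471/706 (E = 4 - (-1294)/1412 = 4 - 1*(-647/706) = 4 + 647/706 = 3471/706 ≈ 4.9164)
((-576 - 1*546) + E)**2 = ((-576 - 1*546) + 3471/706)**2 = ((-576 - 546) + 3471/706)**2 = (-1122 + 3471/706)**2 = (-788661/706)**2 = 621986172921/498436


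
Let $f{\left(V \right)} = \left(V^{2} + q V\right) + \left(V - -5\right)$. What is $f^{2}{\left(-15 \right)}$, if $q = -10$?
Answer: $133225$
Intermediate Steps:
$f{\left(V \right)} = 5 + V^{2} - 9 V$ ($f{\left(V \right)} = \left(V^{2} - 10 V\right) + \left(V - -5\right) = \left(V^{2} - 10 V\right) + \left(V + 5\right) = \left(V^{2} - 10 V\right) + \left(5 + V\right) = 5 + V^{2} - 9 V$)
$f^{2}{\left(-15 \right)} = \left(5 + \left(-15\right)^{2} - -135\right)^{2} = \left(5 + 225 + 135\right)^{2} = 365^{2} = 133225$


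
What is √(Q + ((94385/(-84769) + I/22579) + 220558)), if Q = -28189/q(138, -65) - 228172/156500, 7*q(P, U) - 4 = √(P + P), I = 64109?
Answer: √(307266892080337023449446976457890 + 197895333443416718550234265720820*√69)/(29954088278150*√(2 + √69)) ≈ 459.33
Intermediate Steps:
q(P, U) = 4/7 + √2*√P/7 (q(P, U) = 4/7 + √(P + P)/7 = 4/7 + √(2*P)/7 = 4/7 + (√2*√P)/7 = 4/7 + √2*√P/7)
Q = -57043/39125 - 28189/(4/7 + 2*√69/7) (Q = -28189/(4/7 + √2*√138/7) - 228172/156500 = -28189/(4/7 + 2*√69/7) - 228172*1/156500 = -28189/(4/7 + 2*√69/7) - 57043/39125 = -57043/39125 - 28189/(4/7 + 2*√69/7) ≈ -9574.1)
√(Q + ((94385/(-84769) + I/22579) + 220558)) = √((1543310916/508625 - 197323*√69/130) + ((94385/(-84769) + 64109/22579) + 220558)) = √((1543310916/508625 - 197323*√69/130) + ((94385*(-1/84769) + 64109*(1/22579)) + 220558)) = √((1543310916/508625 - 197323*√69/130) + ((-94385/84769 + 64109/22579) + 220558)) = √((1543310916/508625 - 197323*√69/130) + (3303336906/1913999251 + 220558)) = √((1543310916/508625 - 197323*√69/130) + 422151150138964/1913999251) = √(217670524676714688416/973507869039875 - 197323*√69/130)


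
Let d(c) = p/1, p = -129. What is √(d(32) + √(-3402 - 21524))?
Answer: √(-129 + 11*I*√206) ≈ 6.1188 + 12.901*I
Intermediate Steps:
d(c) = -129 (d(c) = -129/1 = -129*1 = -129)
√(d(32) + √(-3402 - 21524)) = √(-129 + √(-3402 - 21524)) = √(-129 + √(-24926)) = √(-129 + 11*I*√206)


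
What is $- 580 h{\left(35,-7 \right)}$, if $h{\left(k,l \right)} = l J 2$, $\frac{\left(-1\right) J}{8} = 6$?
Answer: $-389760$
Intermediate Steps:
$J = -48$ ($J = \left(-8\right) 6 = -48$)
$h{\left(k,l \right)} = - 96 l$ ($h{\left(k,l \right)} = l \left(-48\right) 2 = - 48 l 2 = - 96 l$)
$- 580 h{\left(35,-7 \right)} = - 580 \left(\left(-96\right) \left(-7\right)\right) = \left(-580\right) 672 = -389760$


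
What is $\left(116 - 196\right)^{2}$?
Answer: $6400$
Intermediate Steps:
$\left(116 - 196\right)^{2} = \left(-80\right)^{2} = 6400$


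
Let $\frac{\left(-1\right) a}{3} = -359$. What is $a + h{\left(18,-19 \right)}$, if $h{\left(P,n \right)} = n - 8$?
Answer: $1050$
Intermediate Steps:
$a = 1077$ ($a = \left(-3\right) \left(-359\right) = 1077$)
$h{\left(P,n \right)} = -8 + n$ ($h{\left(P,n \right)} = n - 8 = -8 + n$)
$a + h{\left(18,-19 \right)} = 1077 - 27 = 1050$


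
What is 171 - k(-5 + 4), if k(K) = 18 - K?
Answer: 152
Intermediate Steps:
171 - k(-5 + 4) = 171 - (18 - (-5 + 4)) = 171 - (18 - 1*(-1)) = 171 - (18 + 1) = 171 - 1*19 = 171 - 19 = 152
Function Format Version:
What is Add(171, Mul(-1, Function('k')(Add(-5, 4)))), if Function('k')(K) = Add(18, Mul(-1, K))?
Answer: 152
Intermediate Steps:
Add(171, Mul(-1, Function('k')(Add(-5, 4)))) = Add(171, Mul(-1, Add(18, Mul(-1, Add(-5, 4))))) = Add(171, Mul(-1, Add(18, Mul(-1, -1)))) = Add(171, Mul(-1, Add(18, 1))) = Add(171, Mul(-1, 19)) = Add(171, -19) = 152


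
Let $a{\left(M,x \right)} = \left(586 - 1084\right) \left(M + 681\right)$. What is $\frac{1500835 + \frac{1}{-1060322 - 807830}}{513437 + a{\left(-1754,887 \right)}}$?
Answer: $\frac{2803787906919}{1957432852232} \approx 1.4324$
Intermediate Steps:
$a{\left(M,x \right)} = -339138 - 498 M$ ($a{\left(M,x \right)} = - 498 \left(681 + M\right) = -339138 - 498 M$)
$\frac{1500835 + \frac{1}{-1060322 - 807830}}{513437 + a{\left(-1754,887 \right)}} = \frac{1500835 + \frac{1}{-1060322 - 807830}}{513437 - -534354} = \frac{1500835 + \frac{1}{-1868152}}{513437 + \left(-339138 + 873492\right)} = \frac{1500835 - \frac{1}{1868152}}{513437 + 534354} = \frac{2803787906919}{1868152 \cdot 1047791} = \frac{2803787906919}{1868152} \cdot \frac{1}{1047791} = \frac{2803787906919}{1957432852232}$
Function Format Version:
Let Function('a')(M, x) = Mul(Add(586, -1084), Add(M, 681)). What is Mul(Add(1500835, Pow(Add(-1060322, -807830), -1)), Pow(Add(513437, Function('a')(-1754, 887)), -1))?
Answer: Rational(2803787906919, 1957432852232) ≈ 1.4324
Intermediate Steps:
Function('a')(M, x) = Add(-339138, Mul(-498, M)) (Function('a')(M, x) = Mul(-498, Add(681, M)) = Add(-339138, Mul(-498, M)))
Mul(Add(1500835, Pow(Add(-1060322, -807830), -1)), Pow(Add(513437, Function('a')(-1754, 887)), -1)) = Mul(Add(1500835, Pow(Add(-1060322, -807830), -1)), Pow(Add(513437, Add(-339138, Mul(-498, -1754))), -1)) = Mul(Add(1500835, Pow(-1868152, -1)), Pow(Add(513437, Add(-339138, 873492)), -1)) = Mul(Add(1500835, Rational(-1, 1868152)), Pow(Add(513437, 534354), -1)) = Mul(Rational(2803787906919, 1868152), Pow(1047791, -1)) = Mul(Rational(2803787906919, 1868152), Rational(1, 1047791)) = Rational(2803787906919, 1957432852232)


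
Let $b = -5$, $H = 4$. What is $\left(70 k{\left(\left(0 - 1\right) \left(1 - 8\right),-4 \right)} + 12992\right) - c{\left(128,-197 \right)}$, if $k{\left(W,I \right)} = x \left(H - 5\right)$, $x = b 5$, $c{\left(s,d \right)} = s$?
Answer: $14614$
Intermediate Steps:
$x = -25$ ($x = \left(-5\right) 5 = -25$)
$k{\left(W,I \right)} = 25$ ($k{\left(W,I \right)} = - 25 \left(4 - 5\right) = \left(-25\right) \left(-1\right) = 25$)
$\left(70 k{\left(\left(0 - 1\right) \left(1 - 8\right),-4 \right)} + 12992\right) - c{\left(128,-197 \right)} = \left(70 \cdot 25 + 12992\right) - 128 = \left(1750 + 12992\right) - 128 = 14742 - 128 = 14614$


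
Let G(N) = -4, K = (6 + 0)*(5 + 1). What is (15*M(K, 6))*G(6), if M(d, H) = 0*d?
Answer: 0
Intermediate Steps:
K = 36 (K = 6*6 = 36)
M(d, H) = 0
(15*M(K, 6))*G(6) = (15*0)*(-4) = 0*(-4) = 0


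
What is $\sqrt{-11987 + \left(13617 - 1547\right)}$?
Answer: $\sqrt{83} \approx 9.1104$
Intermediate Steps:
$\sqrt{-11987 + \left(13617 - 1547\right)} = \sqrt{-11987 + 12070} = \sqrt{83}$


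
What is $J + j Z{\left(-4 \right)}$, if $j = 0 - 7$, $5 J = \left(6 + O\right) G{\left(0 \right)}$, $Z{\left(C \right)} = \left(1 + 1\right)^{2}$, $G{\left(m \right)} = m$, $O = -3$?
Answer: $-28$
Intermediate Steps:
$Z{\left(C \right)} = 4$ ($Z{\left(C \right)} = 2^{2} = 4$)
$J = 0$ ($J = \frac{\left(6 - 3\right) 0}{5} = \frac{3 \cdot 0}{5} = \frac{1}{5} \cdot 0 = 0$)
$j = -7$ ($j = 0 - 7 = -7$)
$J + j Z{\left(-4 \right)} = 0 - 28 = -28$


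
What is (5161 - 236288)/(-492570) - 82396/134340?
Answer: -12225893/84835710 ≈ -0.14411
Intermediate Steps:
(5161 - 236288)/(-492570) - 82396/134340 = -231127*(-1/492570) - 82396*1/134340 = 17779/37890 - 20599/33585 = -12225893/84835710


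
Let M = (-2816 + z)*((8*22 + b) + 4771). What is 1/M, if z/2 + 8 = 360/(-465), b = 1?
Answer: -31/434632320 ≈ -7.1325e-8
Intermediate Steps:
z = -544/31 (z = -16 + 2*(360/(-465)) = -16 + 2*(360*(-1/465)) = -16 + 2*(-24/31) = -16 - 48/31 = -544/31 ≈ -17.548)
M = -434632320/31 (M = (-2816 - 544/31)*((8*22 + 1) + 4771) = -87840*((176 + 1) + 4771)/31 = -87840*(177 + 4771)/31 = -87840/31*4948 = -434632320/31 ≈ -1.4020e+7)
1/M = 1/(-434632320/31) = -31/434632320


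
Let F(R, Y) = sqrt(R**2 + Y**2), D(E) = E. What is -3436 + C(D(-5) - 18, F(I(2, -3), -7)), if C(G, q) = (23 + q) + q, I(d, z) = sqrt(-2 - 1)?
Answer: -3413 + 2*sqrt(46) ≈ -3399.4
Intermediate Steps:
I(d, z) = I*sqrt(3) (I(d, z) = sqrt(-3) = I*sqrt(3))
C(G, q) = 23 + 2*q
-3436 + C(D(-5) - 18, F(I(2, -3), -7)) = -3436 + (23 + 2*sqrt((I*sqrt(3))**2 + (-7)**2)) = -3436 + (23 + 2*sqrt(-3 + 49)) = -3436 + (23 + 2*sqrt(46)) = -3413 + 2*sqrt(46)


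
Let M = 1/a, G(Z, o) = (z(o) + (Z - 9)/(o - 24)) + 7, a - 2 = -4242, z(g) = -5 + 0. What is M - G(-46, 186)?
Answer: -570361/343440 ≈ -1.6607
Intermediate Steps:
z(g) = -5
a = -4240 (a = 2 - 4242 = -4240)
G(Z, o) = 2 + (-9 + Z)/(-24 + o) (G(Z, o) = (-5 + (Z - 9)/(o - 24)) + 7 = (-5 + (-9 + Z)/(-24 + o)) + 7 = 2 + (-9 + Z)/(-24 + o))
M = -1/4240 (M = 1/(-4240) = -1/4240 ≈ -0.00023585)
M - G(-46, 186) = -1/4240 - (-57 - 46 + 2*186)/(-24 + 186) = -1/4240 - (-57 - 46 + 372)/162 = -1/4240 - 269/162 = -570361/343440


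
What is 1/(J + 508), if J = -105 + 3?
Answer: 1/406 ≈ 0.0024631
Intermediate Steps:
J = -102
1/(J + 508) = 1/(-102 + 508) = 1/406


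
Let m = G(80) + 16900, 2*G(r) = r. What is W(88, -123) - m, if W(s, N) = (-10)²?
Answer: -16840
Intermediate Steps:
G(r) = r/2
W(s, N) = 100
m = 16940 (m = (½)*80 + 16900 = 40 + 16900 = 16940)
W(88, -123) - m = 100 - 1*16940 = 100 - 16940 = -16840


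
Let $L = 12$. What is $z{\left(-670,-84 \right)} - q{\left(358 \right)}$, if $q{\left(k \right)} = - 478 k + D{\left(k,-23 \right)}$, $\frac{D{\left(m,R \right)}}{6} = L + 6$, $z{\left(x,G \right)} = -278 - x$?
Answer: $171408$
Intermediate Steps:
$D{\left(m,R \right)} = 108$ ($D{\left(m,R \right)} = 6 \left(12 + 6\right) = 6 \cdot 18 = 108$)
$q{\left(k \right)} = 108 - 478 k$ ($q{\left(k \right)} = - 478 k + 108 = 108 - 478 k$)
$z{\left(-670,-84 \right)} - q{\left(358 \right)} = \left(-278 - -670\right) - \left(108 - 171124\right) = \left(-278 + 670\right) - \left(108 - 171124\right) = 392 - -171016 = 392 + 171016 = 171408$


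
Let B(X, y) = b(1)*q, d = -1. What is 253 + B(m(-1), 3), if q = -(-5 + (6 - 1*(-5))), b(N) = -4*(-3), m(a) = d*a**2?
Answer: 181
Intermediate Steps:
m(a) = -a**2
b(N) = 12
q = -6 (q = -(-5 + (6 + 5)) = -(-5 + 11) = -1*6 = -6)
B(X, y) = -72 (B(X, y) = 12*(-6) = -72)
253 + B(m(-1), 3) = 253 - 72 = 181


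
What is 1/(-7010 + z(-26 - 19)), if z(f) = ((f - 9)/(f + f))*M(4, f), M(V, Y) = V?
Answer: -5/35038 ≈ -0.00014270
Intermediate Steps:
z(f) = 2*(-9 + f)/f (z(f) = ((f - 9)/(f + f))*4 = ((-9 + f)/((2*f)))*4 = ((-9 + f)*(1/(2*f)))*4 = ((-9 + f)/(2*f))*4 = 2*(-9 + f)/f)
1/(-7010 + z(-26 - 19)) = 1/(-7010 + (2 - 18/(-26 - 19))) = 1/(-7010 + (2 - 18/(-45))) = 1/(-7010 + (2 - 18*(-1/45))) = 1/(-7010 + (2 + 2/5)) = 1/(-7010 + 12/5) = 1/(-35038/5) = -5/35038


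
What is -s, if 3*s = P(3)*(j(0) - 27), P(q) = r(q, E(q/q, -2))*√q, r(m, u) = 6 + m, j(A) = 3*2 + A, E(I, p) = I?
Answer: 63*√3 ≈ 109.12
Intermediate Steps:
j(A) = 6 + A
P(q) = √q*(6 + q) (P(q) = (6 + q)*√q = √q*(6 + q))
s = -63*√3 (s = ((√3*(6 + 3))*((6 + 0) - 27))/3 = ((√3*9)*(6 - 27))/3 = ((9*√3)*(-21))/3 = (-189*√3)/3 = -63*√3 ≈ -109.12)
-s = -(-63)*√3 = 63*√3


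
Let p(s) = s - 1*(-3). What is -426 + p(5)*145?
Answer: 734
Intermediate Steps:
p(s) = 3 + s (p(s) = s + 3 = 3 + s)
-426 + p(5)*145 = -426 + (3 + 5)*145 = -426 + 8*145 = -426 + 1160 = 734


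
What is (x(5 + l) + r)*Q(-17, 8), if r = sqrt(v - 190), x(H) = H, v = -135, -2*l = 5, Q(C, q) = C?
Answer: -85/2 - 85*I*sqrt(13) ≈ -42.5 - 306.47*I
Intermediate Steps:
l = -5/2 (l = -1/2*5 = -5/2 ≈ -2.5000)
r = 5*I*sqrt(13) (r = sqrt(-135 - 190) = sqrt(-325) = 5*I*sqrt(13) ≈ 18.028*I)
(x(5 + l) + r)*Q(-17, 8) = ((5 - 5/2) + 5*I*sqrt(13))*(-17) = (5/2 + 5*I*sqrt(13))*(-17) = -85/2 - 85*I*sqrt(13)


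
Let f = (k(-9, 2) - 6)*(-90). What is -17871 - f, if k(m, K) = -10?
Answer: -19311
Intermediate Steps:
f = 1440 (f = (-10 - 6)*(-90) = -16*(-90) = 1440)
-17871 - f = -17871 - 1*1440 = -17871 - 1440 = -19311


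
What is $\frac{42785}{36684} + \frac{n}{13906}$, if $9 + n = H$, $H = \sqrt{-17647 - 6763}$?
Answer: $\frac{297319027}{255063852} + \frac{i \sqrt{24410}}{13906} \approx 1.1657 + 0.011235 i$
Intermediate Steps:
$H = i \sqrt{24410}$ ($H = \sqrt{-24410} = i \sqrt{24410} \approx 156.24 i$)
$n = -9 + i \sqrt{24410} \approx -9.0 + 156.24 i$
$\frac{42785}{36684} + \frac{n}{13906} = \frac{42785}{36684} + \frac{-9 + i \sqrt{24410}}{13906} = 42785 \cdot \frac{1}{36684} + \left(-9 + i \sqrt{24410}\right) \frac{1}{13906} = \frac{42785}{36684} - \left(\frac{9}{13906} - \frac{i \sqrt{24410}}{13906}\right) = \frac{297319027}{255063852} + \frac{i \sqrt{24410}}{13906}$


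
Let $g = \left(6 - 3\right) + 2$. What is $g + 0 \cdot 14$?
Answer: $5$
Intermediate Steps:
$g = 5$ ($g = 3 + 2 = 5$)
$g + 0 \cdot 14 = 5 + 0 \cdot 14 = 5 + 0 = 5$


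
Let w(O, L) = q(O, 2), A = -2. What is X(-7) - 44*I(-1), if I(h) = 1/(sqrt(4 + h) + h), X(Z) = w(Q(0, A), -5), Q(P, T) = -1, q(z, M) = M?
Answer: -20 - 22*sqrt(3) ≈ -58.105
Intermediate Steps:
w(O, L) = 2
X(Z) = 2
I(h) = 1/(h + sqrt(4 + h))
X(-7) - 44*I(-1) = 2 - 44/(-1 + sqrt(4 - 1)) = 2 - 44/(-1 + sqrt(3))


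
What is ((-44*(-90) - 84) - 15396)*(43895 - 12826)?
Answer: -357914880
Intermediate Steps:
((-44*(-90) - 84) - 15396)*(43895 - 12826) = ((3960 - 84) - 15396)*31069 = (3876 - 15396)*31069 = -11520*31069 = -357914880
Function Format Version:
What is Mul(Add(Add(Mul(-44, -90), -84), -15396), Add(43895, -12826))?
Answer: -357914880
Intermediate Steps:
Mul(Add(Add(Mul(-44, -90), -84), -15396), Add(43895, -12826)) = Mul(Add(Add(3960, -84), -15396), 31069) = Mul(Add(3876, -15396), 31069) = Mul(-11520, 31069) = -357914880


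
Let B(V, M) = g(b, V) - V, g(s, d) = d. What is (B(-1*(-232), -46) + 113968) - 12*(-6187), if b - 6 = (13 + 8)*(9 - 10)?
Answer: 188212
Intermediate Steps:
b = -15 (b = 6 + (13 + 8)*(9 - 10) = 6 + 21*(-1) = 6 - 21 = -15)
B(V, M) = 0 (B(V, M) = V - V = 0)
(B(-1*(-232), -46) + 113968) - 12*(-6187) = (0 + 113968) - 12*(-6187) = 113968 + 74244 = 188212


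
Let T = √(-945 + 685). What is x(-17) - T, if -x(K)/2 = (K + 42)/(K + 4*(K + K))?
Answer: 50/153 - 2*I*√65 ≈ 0.3268 - 16.125*I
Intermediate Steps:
x(K) = -2*(42 + K)/(9*K) (x(K) = -2*(K + 42)/(K + 4*(K + K)) = -2*(42 + K)/(K + 4*(2*K)) = -2*(42 + K)/(K + 8*K) = -2*(42 + K)/(9*K))
T = 2*I*√65 (T = √(-260) = 2*I*√65 ≈ 16.125*I)
x(-17) - T = (2/9)*(-42 - 1*(-17))/(-17) - 2*I*√65 = (2/9)*(-1/17)*(-42 + 17) - 2*I*√65 = (2/9)*(-1/17)*(-25) - 2*I*√65 = 50/153 - 2*I*√65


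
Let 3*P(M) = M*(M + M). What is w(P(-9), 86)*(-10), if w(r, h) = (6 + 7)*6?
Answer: -780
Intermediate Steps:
P(M) = 2*M**2/3 (P(M) = (M*(M + M))/3 = (M*(2*M))/3 = (2*M**2)/3 = 2*M**2/3)
w(r, h) = 78 (w(r, h) = 13*6 = 78)
w(P(-9), 86)*(-10) = 78*(-10) = -780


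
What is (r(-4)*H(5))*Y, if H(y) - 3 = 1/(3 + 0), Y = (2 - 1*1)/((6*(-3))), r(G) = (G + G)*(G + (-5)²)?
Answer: 280/9 ≈ 31.111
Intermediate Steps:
r(G) = 2*G*(25 + G) (r(G) = (2*G)*(G + 25) = (2*G)*(25 + G) = 2*G*(25 + G))
Y = -1/18 (Y = (2 - 1)/(-18) = 1*(-1/18) = -1/18 ≈ -0.055556)
H(y) = 10/3 (H(y) = 3 + 1/(3 + 0) = 3 + 1/3 = 3 + ⅓ = 10/3)
(r(-4)*H(5))*Y = ((2*(-4)*(25 - 4))*(10/3))*(-1/18) = ((2*(-4)*21)*(10/3))*(-1/18) = -168*10/3*(-1/18) = -560*(-1/18) = 280/9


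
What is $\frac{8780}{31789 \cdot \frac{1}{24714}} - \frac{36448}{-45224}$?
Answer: $\frac{1226783195444}{179703217} \approx 6826.7$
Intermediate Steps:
$\frac{8780}{31789 \cdot \frac{1}{24714}} - \frac{36448}{-45224} = \frac{8780}{31789 \cdot \frac{1}{24714}} - - \frac{4556}{5653} = \frac{8780}{\frac{31789}{24714}} + \frac{4556}{5653} = 8780 \cdot \frac{24714}{31789} + \frac{4556}{5653} = \frac{216988920}{31789} + \frac{4556}{5653} = \frac{1226783195444}{179703217}$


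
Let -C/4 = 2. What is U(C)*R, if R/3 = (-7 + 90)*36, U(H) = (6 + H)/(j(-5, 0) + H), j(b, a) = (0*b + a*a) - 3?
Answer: 17928/11 ≈ 1629.8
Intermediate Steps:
j(b, a) = -3 + a² (j(b, a) = (0 + a²) - 3 = a² - 3 = -3 + a²)
C = -8 (C = -4*2 = -8)
U(H) = (6 + H)/(-3 + H) (U(H) = (6 + H)/((-3 + 0²) + H) = (6 + H)/((-3 + 0) + H) = (6 + H)/(-3 + H))
R = 8964 (R = 3*((-7 + 90)*36) = 3*(83*36) = 3*2988 = 8964)
U(C)*R = ((6 - 8)/(-3 - 8))*8964 = (-2/(-11))*8964 = -1/11*(-2)*8964 = (2/11)*8964 = 17928/11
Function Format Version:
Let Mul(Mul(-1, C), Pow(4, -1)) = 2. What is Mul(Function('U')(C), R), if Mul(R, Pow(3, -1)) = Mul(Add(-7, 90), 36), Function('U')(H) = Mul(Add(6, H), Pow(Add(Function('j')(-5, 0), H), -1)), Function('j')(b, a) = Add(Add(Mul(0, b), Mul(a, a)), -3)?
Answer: Rational(17928, 11) ≈ 1629.8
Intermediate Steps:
Function('j')(b, a) = Add(-3, Pow(a, 2)) (Function('j')(b, a) = Add(Add(0, Pow(a, 2)), -3) = Add(Pow(a, 2), -3) = Add(-3, Pow(a, 2)))
C = -8 (C = Mul(-4, 2) = -8)
Function('U')(H) = Mul(Pow(Add(-3, H), -1), Add(6, H)) (Function('U')(H) = Mul(Add(6, H), Pow(Add(Add(-3, Pow(0, 2)), H), -1)) = Mul(Add(6, H), Pow(Add(Add(-3, 0), H), -1)) = Mul(Add(6, H), Pow(Add(-3, H), -1)) = Mul(Pow(Add(-3, H), -1), Add(6, H)))
R = 8964 (R = Mul(3, Mul(Add(-7, 90), 36)) = Mul(3, Mul(83, 36)) = Mul(3, 2988) = 8964)
Mul(Function('U')(C), R) = Mul(Mul(Pow(Add(-3, -8), -1), Add(6, -8)), 8964) = Mul(Mul(Pow(-11, -1), -2), 8964) = Mul(Mul(Rational(-1, 11), -2), 8964) = Mul(Rational(2, 11), 8964) = Rational(17928, 11)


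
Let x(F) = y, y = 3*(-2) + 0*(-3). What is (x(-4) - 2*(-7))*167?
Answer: 1336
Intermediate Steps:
y = -6 (y = -6 + 0 = -6)
x(F) = -6
(x(-4) - 2*(-7))*167 = (-6 - 2*(-7))*167 = (-6 + 14)*167 = 8*167 = 1336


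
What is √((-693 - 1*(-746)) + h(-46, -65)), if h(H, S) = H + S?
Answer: I*√58 ≈ 7.6158*I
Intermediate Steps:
√((-693 - 1*(-746)) + h(-46, -65)) = √((-693 - 1*(-746)) + (-46 - 65)) = √((-693 + 746) - 111) = √(53 - 111) = √(-58) = I*√58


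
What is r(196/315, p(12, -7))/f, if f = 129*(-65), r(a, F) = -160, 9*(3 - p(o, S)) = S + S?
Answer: 32/1677 ≈ 0.019082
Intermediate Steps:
p(o, S) = 3 - 2*S/9 (p(o, S) = 3 - (S + S)/9 = 3 - 2*S/9)
f = -8385
r(196/315, p(12, -7))/f = -160/(-8385) = -160*(-1/8385) = 32/1677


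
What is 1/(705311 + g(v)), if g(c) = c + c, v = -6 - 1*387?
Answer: 1/704525 ≈ 1.4194e-6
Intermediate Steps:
v = -393 (v = -6 - 387 = -393)
g(c) = 2*c
1/(705311 + g(v)) = 1/(705311 + 2*(-393)) = 1/(705311 - 786) = 1/704525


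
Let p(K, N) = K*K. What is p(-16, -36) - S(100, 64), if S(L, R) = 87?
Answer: 169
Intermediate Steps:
p(K, N) = K²
p(-16, -36) - S(100, 64) = (-16)² - 1*87 = 256 - 87 = 169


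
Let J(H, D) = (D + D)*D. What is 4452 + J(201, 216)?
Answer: 97764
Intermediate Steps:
J(H, D) = 2*D² (J(H, D) = (2*D)*D = 2*D²)
4452 + J(201, 216) = 4452 + 2*216² = 4452 + 2*46656 = 4452 + 93312 = 97764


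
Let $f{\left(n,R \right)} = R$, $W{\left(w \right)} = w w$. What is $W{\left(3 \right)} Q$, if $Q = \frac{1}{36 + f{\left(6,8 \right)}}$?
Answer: $\frac{9}{44} \approx 0.20455$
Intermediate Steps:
$W{\left(w \right)} = w^{2}$
$Q = \frac{1}{44}$ ($Q = \frac{1}{36 + 8} = \frac{1}{44} \approx 0.022727$)
$W{\left(3 \right)} Q = 3^{2} \cdot \frac{1}{44} = 9 \cdot \frac{1}{44} = \frac{9}{44}$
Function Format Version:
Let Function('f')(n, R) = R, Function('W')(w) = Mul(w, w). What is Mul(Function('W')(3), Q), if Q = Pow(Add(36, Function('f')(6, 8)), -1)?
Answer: Rational(9, 44) ≈ 0.20455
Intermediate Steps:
Function('W')(w) = Pow(w, 2)
Q = Rational(1, 44) (Q = Pow(Add(36, 8), -1) = Pow(44, -1) = Rational(1, 44) ≈ 0.022727)
Mul(Function('W')(3), Q) = Mul(Pow(3, 2), Rational(1, 44)) = Mul(9, Rational(1, 44)) = Rational(9, 44)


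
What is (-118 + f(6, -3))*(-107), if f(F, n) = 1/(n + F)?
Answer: 37771/3 ≈ 12590.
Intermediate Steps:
f(F, n) = 1/(F + n)
(-118 + f(6, -3))*(-107) = (-118 + 1/(6 - 3))*(-107) = (-118 + 1/3)*(-107) = (-118 + ⅓)*(-107) = -353/3*(-107) = 37771/3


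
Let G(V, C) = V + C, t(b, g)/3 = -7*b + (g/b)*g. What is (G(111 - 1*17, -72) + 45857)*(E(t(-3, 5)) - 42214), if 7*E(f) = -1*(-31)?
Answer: -13555730493/7 ≈ -1.9365e+9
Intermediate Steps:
t(b, g) = -21*b + 3*g**2/b (t(b, g) = 3*(-7*b + (g/b)*g) = 3*(-7*b + g**2/b) = -21*b + 3*g**2/b)
G(V, C) = C + V
E(f) = 31/7 (E(f) = (-1*(-31))/7 = (1/7)*31 = 31/7)
(G(111 - 1*17, -72) + 45857)*(E(t(-3, 5)) - 42214) = ((-72 + (111 - 1*17)) + 45857)*(31/7 - 42214) = ((-72 + (111 - 17)) + 45857)*(-295467/7) = ((-72 + 94) + 45857)*(-295467/7) = (22 + 45857)*(-295467/7) = 45879*(-295467/7) = -13555730493/7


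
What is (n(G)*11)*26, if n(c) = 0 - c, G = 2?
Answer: -572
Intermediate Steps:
n(c) = -c
(n(G)*11)*26 = (-1*2*11)*26 = -2*11*26 = -22*26 = -572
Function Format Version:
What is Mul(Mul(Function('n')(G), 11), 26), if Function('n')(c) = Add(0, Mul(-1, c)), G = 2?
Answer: -572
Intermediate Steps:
Function('n')(c) = Mul(-1, c)
Mul(Mul(Function('n')(G), 11), 26) = Mul(Mul(Mul(-1, 2), 11), 26) = Mul(Mul(-2, 11), 26) = Mul(-22, 26) = -572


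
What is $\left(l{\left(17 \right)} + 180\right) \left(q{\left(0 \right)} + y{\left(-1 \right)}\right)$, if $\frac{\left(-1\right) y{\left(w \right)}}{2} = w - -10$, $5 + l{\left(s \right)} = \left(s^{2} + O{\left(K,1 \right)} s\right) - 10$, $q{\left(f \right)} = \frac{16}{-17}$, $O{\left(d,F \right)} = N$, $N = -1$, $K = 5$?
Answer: $- \frac{140714}{17} \approx -8277.3$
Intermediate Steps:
$O{\left(d,F \right)} = -1$
$q{\left(f \right)} = - \frac{16}{17}$ ($q{\left(f \right)} = 16 \left(- \frac{1}{17}\right) = - \frac{16}{17}$)
$l{\left(s \right)} = -15 + s^{2} - s$ ($l{\left(s \right)} = -5 - \left(10 + s - s^{2}\right) = -15 + s^{2} - s$)
$y{\left(w \right)} = -20 - 2 w$ ($y{\left(w \right)} = - 2 \left(w - -10\right) = - 2 \left(w + 10\right) = - 2 \left(10 + w\right) = -20 - 2 w$)
$\left(l{\left(17 \right)} + 180\right) \left(q{\left(0 \right)} + y{\left(-1 \right)}\right) = \left(\left(-15 + 17^{2} - 17\right) + 180\right) \left(- \frac{16}{17} - 18\right) = \left(\left(-15 + 289 - 17\right) + 180\right) \left(- \frac{16}{17} + \left(-20 + 2\right)\right) = \left(257 + 180\right) \left(- \frac{16}{17} - 18\right) = 437 \left(- \frac{322}{17}\right) = - \frac{140714}{17}$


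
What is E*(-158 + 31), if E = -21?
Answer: 2667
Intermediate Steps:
E*(-158 + 31) = -21*(-158 + 31) = -21*(-127) = 2667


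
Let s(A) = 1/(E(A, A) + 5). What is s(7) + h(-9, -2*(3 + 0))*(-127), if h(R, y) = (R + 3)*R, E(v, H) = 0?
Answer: -34289/5 ≈ -6857.8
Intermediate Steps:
h(R, y) = R*(3 + R) (h(R, y) = (3 + R)*R = R*(3 + R))
s(A) = ⅕ (s(A) = 1/(0 + 5) = 1/5 = ⅕)
s(7) + h(-9, -2*(3 + 0))*(-127) = ⅕ - 9*(3 - 9)*(-127) = ⅕ - 9*(-6)*(-127) = ⅕ + 54*(-127) = ⅕ - 6858 = -34289/5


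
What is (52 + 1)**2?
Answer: 2809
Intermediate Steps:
(52 + 1)**2 = 53**2 = 2809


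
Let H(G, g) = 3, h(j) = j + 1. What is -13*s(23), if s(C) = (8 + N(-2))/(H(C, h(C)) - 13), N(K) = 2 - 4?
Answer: 39/5 ≈ 7.8000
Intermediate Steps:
N(K) = -2
h(j) = 1 + j
s(C) = -⅗ (s(C) = (8 - 2)/(3 - 13) = 6/(-10) = 6*(-⅒) = -⅗)
-13*s(23) = -13*(-⅗) = 39/5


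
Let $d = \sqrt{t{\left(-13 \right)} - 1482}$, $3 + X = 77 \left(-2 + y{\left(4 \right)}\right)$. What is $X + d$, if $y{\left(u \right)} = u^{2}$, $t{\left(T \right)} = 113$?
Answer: $1075 + 37 i \approx 1075.0 + 37.0 i$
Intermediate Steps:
$X = 1075$ ($X = -3 + 77 \left(-2 + 4^{2}\right) = -3 + 77 \left(-2 + 16\right) = -3 + 77 \cdot 14 = -3 + 1078 = 1075$)
$d = 37 i$ ($d = \sqrt{113 - 1482} = \sqrt{-1369} = 37 i \approx 37.0 i$)
$X + d = 1075 + 37 i$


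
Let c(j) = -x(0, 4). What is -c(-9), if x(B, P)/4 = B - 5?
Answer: -20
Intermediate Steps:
x(B, P) = -20 + 4*B (x(B, P) = 4*(B - 5) = 4*(-5 + B) = -20 + 4*B)
c(j) = 20 (c(j) = -(-20 + 4*0) = -(-20 + 0) = -1*(-20) = 20)
-c(-9) = -1*20 = -20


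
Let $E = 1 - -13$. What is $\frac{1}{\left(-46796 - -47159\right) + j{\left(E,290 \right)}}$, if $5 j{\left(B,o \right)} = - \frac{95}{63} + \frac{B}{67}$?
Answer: $\frac{21105}{7655632} \approx 0.0027568$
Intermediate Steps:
$E = 14$ ($E = 1 + 13 = 14$)
$j{\left(B,o \right)} = - \frac{19}{63} + \frac{B}{335}$ ($j{\left(B,o \right)} = \frac{- \frac{95}{63} + \frac{B}{67}}{5} = - \frac{19}{63} + \frac{B}{335}$)
$\frac{1}{\left(-46796 - -47159\right) + j{\left(E,290 \right)}} = \frac{1}{\left(-46796 - -47159\right) + \left(- \frac{19}{63} + \frac{1}{335} \cdot 14\right)} = \frac{1}{\left(-46796 + 47159\right) + \left(- \frac{19}{63} + \frac{14}{335}\right)} = \frac{1}{363 - \frac{5483}{21105}} = \frac{1}{\frac{7655632}{21105}} = \frac{21105}{7655632}$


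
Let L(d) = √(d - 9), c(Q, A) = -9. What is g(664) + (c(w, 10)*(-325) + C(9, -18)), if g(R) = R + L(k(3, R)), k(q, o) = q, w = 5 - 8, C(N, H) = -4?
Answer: 3585 + I*√6 ≈ 3585.0 + 2.4495*I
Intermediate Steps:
w = -3
L(d) = √(-9 + d)
g(R) = R + I*√6 (g(R) = R + √(-9 + 3) = R + √(-6) = R + I*√6)
g(664) + (c(w, 10)*(-325) + C(9, -18)) = (664 + I*√6) + (-9*(-325) - 4) = (664 + I*√6) + (2925 - 4) = (664 + I*√6) + 2921 = 3585 + I*√6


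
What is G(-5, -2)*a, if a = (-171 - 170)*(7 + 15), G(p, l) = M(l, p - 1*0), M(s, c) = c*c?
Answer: -187550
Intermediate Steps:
M(s, c) = c**2
G(p, l) = p**2 (G(p, l) = (p - 1*0)**2 = (p + 0)**2 = p**2)
a = -7502 (a = -341*22 = -7502)
G(-5, -2)*a = (-5)**2*(-7502) = 25*(-7502) = -187550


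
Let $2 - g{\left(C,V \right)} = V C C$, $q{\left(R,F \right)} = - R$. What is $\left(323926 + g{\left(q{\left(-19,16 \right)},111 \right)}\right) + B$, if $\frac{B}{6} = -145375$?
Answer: $-588393$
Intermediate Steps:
$g{\left(C,V \right)} = 2 - V C^{2}$ ($g{\left(C,V \right)} = 2 - V C C = 2 - C V C = 2 - V C^{2}$)
$B = -872250$ ($B = 6 \left(-145375\right) = -872250$)
$\left(323926 + g{\left(q{\left(-19,16 \right)},111 \right)}\right) + B = \left(323926 + \left(2 - 111 \left(\left(-1\right) \left(-19\right)\right)^{2}\right)\right) - 872250 = \left(323926 + \left(2 - 111 \cdot 19^{2}\right)\right) - 872250 = \left(323926 + \left(2 - 111 \cdot 361\right)\right) - 872250 = \left(323926 + \left(2 - 40071\right)\right) - 872250 = \left(323926 - 40069\right) - 872250 = 283857 - 872250 = -588393$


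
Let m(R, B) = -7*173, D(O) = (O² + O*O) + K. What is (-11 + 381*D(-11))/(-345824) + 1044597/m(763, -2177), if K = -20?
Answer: -361349128409/418792864 ≈ -862.83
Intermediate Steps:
D(O) = -20 + 2*O² (D(O) = (O² + O*O) - 20 = (O² + O²) - 20 = 2*O² - 20 = -20 + 2*O²)
m(R, B) = -1211
(-11 + 381*D(-11))/(-345824) + 1044597/m(763, -2177) = (-11 + 381*(-20 + 2*(-11)²))/(-345824) + 1044597/(-1211) = (-11 + 381*(-20 + 2*121))*(-1/345824) + 1044597*(-1/1211) = (-11 + 381*(-20 + 242))*(-1/345824) - 1044597/1211 = (-11 + 381*222)*(-1/345824) - 1044597/1211 = (-11 + 84582)*(-1/345824) - 1044597/1211 = 84571*(-1/345824) - 1044597/1211 = -84571/345824 - 1044597/1211 = -361349128409/418792864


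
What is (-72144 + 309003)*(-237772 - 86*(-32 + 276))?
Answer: -61288687404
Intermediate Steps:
(-72144 + 309003)*(-237772 - 86*(-32 + 276)) = 236859*(-237772 - 86*244) = 236859*(-237772 - 20984) = 236859*(-258756) = -61288687404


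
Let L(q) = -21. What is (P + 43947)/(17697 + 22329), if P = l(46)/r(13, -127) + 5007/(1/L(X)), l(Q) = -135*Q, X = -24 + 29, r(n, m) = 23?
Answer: -10245/6671 ≈ -1.5358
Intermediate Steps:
X = 5
P = -105417 (P = -135*46/23 + 5007/(1/(-21)) = -6210*1/23 + 5007/(-1/21) = -270 + 5007*(-21) = -270 - 105147 = -105417)
(P + 43947)/(17697 + 22329) = (-105417 + 43947)/(17697 + 22329) = -61470/40026 = -61470*1/40026 = -10245/6671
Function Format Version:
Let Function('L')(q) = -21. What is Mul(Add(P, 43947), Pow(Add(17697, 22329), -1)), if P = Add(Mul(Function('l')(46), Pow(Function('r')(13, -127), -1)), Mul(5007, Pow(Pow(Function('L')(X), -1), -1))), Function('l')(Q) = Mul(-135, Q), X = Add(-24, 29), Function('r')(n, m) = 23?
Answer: Rational(-10245, 6671) ≈ -1.5358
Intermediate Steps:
X = 5
P = -105417 (P = Add(Mul(Mul(-135, 46), Pow(23, -1)), Mul(5007, Pow(Pow(-21, -1), -1))) = Add(Mul(-6210, Rational(1, 23)), Mul(5007, Pow(Rational(-1, 21), -1))) = Add(-270, Mul(5007, -21)) = Add(-270, -105147) = -105417)
Mul(Add(P, 43947), Pow(Add(17697, 22329), -1)) = Mul(Add(-105417, 43947), Pow(Add(17697, 22329), -1)) = Mul(-61470, Pow(40026, -1)) = Mul(-61470, Rational(1, 40026)) = Rational(-10245, 6671)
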